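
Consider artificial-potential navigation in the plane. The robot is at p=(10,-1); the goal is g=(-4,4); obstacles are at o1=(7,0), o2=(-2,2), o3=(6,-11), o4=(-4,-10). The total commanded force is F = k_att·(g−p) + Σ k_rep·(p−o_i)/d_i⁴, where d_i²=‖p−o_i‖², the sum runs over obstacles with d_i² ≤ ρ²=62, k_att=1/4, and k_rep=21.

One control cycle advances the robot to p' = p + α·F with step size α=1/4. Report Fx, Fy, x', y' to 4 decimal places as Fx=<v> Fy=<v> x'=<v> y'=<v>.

F_att = 1/4·(g−p) = 1/4·(-14,5) = (-3.5000,1.2500)
o1: d²=10 ≤ ρ²=62; F_rep = 21·(3,-1)/10² = (0.6300,-0.2100)
o2: d²=153 > ρ²=62 → inactive
o3: d²=116 > ρ²=62 → inactive
o4: d²=277 > ρ²=62 → inactive
F = F_att + ΣF_rep = (-2.8700,1.0400)
p' = p + 1/4·F = (9.2825,-0.7400)

Fx=-2.8700 Fy=1.0400 x'=9.2825 y'=-0.7400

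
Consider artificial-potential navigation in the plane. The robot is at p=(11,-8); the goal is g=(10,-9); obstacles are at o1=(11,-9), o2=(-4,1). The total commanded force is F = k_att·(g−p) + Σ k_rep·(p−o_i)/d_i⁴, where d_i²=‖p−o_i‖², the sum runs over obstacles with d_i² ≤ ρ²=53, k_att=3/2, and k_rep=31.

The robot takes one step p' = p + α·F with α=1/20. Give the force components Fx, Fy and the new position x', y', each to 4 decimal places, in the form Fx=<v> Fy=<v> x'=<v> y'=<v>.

F_att = 3/2·(g−p) = 3/2·(-1,-1) = (-1.5000,-1.5000)
o1: d²=1 ≤ ρ²=53; F_rep = 31·(0,1)/1² = (0.0000,31.0000)
o2: d²=306 > ρ²=53 → inactive
F = F_att + ΣF_rep = (-1.5000,29.5000)
p' = p + 1/20·F = (10.9250,-6.5250)

Fx=-1.5000 Fy=29.5000 x'=10.9250 y'=-6.5250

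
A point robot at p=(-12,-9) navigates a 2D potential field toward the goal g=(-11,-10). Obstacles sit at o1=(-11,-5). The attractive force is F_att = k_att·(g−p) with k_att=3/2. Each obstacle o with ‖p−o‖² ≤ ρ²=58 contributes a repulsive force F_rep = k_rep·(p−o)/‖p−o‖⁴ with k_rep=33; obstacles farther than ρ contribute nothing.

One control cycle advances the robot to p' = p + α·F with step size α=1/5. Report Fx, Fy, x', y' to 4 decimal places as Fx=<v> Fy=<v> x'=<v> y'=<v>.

F_att = 3/2·(g−p) = 3/2·(1,-1) = (1.5000,-1.5000)
o1: d²=17 ≤ ρ²=58; F_rep = 33·(-1,-4)/17² = (-0.1142,-0.4567)
F = F_att + ΣF_rep = (1.3858,-1.9567)
p' = p + 1/5·F = (-11.7228,-9.3913)

Fx=1.3858 Fy=-1.9567 x'=-11.7228 y'=-9.3913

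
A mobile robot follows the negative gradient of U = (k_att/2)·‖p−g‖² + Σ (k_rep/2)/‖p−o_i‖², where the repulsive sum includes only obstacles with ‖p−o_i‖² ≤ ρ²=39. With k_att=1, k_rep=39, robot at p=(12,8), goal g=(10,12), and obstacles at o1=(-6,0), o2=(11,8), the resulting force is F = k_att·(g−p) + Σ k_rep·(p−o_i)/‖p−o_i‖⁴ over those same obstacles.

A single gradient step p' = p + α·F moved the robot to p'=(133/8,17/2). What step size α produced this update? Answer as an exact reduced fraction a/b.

F_att = 1·(g−p) = 1·(-2,4) = (-2.0000,4.0000)
o1: d²=388 > ρ²=39 → inactive
o2: d²=1 ≤ ρ²=39; F_rep = 39·(1,0)/1² = (39.0000,0.0000)
F = F_att + ΣF_rep = (37.0000,4.0000)
Δp = p'−p = (4.6250,0.5000); α = Δx/Fx = (37/8) / (37) = 1/8
check: Δy/Fy = (1/2) / (4) = 1/8 ✓

α = 1/8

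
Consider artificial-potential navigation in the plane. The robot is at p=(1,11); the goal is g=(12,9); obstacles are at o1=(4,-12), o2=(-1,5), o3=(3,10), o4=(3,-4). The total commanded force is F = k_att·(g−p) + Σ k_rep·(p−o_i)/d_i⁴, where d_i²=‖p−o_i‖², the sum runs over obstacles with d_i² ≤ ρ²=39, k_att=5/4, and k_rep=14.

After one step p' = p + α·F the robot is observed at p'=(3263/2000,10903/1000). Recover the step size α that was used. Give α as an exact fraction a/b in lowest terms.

F_att = 5/4·(g−p) = 5/4·(11,-2) = (13.7500,-2.5000)
o1: d²=538 > ρ²=39 → inactive
o2: d²=40 > ρ²=39 → inactive
o3: d²=5 ≤ ρ²=39; F_rep = 14·(-2,1)/5² = (-1.1200,0.5600)
o4: d²=229 > ρ²=39 → inactive
F = F_att + ΣF_rep = (12.6300,-1.9400)
Δp = p'−p = (0.6315,-0.0970); α = Δx/Fx = (1263/2000) / (1263/100) = 1/20
check: Δy/Fy = (-97/1000) / (-97/50) = 1/20 ✓

α = 1/20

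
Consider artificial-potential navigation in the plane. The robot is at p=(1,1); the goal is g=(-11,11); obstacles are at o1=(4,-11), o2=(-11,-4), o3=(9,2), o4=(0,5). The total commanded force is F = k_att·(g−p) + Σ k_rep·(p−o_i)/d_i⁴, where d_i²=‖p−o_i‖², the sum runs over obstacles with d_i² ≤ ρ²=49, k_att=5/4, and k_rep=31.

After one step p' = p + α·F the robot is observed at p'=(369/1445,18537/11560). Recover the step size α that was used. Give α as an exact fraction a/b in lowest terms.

F_att = 5/4·(g−p) = 5/4·(-12,10) = (-15.0000,12.5000)
o1: d²=153 > ρ²=49 → inactive
o2: d²=169 > ρ²=49 → inactive
o3: d²=65 > ρ²=49 → inactive
o4: d²=17 ≤ ρ²=49; F_rep = 31·(1,-4)/17² = (0.1073,-0.4291)
F = F_att + ΣF_rep = (-14.8927,12.0709)
Δp = p'−p = (-0.7446,0.6035); α = Δx/Fx = (-1076/1445) / (-4304/289) = 1/20
check: Δy/Fy = (6977/11560) / (6977/578) = 1/20 ✓

α = 1/20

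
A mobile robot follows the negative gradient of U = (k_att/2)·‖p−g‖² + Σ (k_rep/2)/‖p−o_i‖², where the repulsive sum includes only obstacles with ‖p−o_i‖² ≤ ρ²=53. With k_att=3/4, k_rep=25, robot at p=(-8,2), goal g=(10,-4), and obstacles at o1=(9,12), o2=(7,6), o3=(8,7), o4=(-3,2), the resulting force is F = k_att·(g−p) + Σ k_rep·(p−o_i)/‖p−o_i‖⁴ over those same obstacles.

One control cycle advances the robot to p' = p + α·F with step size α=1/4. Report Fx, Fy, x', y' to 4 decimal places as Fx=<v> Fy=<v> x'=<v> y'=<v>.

F_att = 3/4·(g−p) = 3/4·(18,-6) = (13.5000,-4.5000)
o1: d²=389 > ρ²=53 → inactive
o2: d²=241 > ρ²=53 → inactive
o3: d²=281 > ρ²=53 → inactive
o4: d²=25 ≤ ρ²=53; F_rep = 25·(-5,0)/25² = (-0.2000,0.0000)
F = F_att + ΣF_rep = (13.3000,-4.5000)
p' = p + 1/4·F = (-4.6750,0.8750)

Fx=13.3000 Fy=-4.5000 x'=-4.6750 y'=0.8750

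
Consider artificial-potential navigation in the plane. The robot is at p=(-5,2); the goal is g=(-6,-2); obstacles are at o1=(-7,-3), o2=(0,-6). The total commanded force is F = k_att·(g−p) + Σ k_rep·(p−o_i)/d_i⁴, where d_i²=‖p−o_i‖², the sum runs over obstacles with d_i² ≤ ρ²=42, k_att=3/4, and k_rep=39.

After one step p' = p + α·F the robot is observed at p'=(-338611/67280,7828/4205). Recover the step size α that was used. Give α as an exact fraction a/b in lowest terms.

F_att = 3/4·(g−p) = 3/4·(-1,-4) = (-0.7500,-3.0000)
o1: d²=29 ≤ ρ²=42; F_rep = 39·(2,5)/29² = (0.0927,0.2319)
o2: d²=89 > ρ²=42 → inactive
F = F_att + ΣF_rep = (-0.6573,-2.7681)
Δp = p'−p = (-0.0329,-0.1384); α = Δx/Fx = (-2211/67280) / (-2211/3364) = 1/20
check: Δy/Fy = (-582/4205) / (-2328/841) = 1/20 ✓

α = 1/20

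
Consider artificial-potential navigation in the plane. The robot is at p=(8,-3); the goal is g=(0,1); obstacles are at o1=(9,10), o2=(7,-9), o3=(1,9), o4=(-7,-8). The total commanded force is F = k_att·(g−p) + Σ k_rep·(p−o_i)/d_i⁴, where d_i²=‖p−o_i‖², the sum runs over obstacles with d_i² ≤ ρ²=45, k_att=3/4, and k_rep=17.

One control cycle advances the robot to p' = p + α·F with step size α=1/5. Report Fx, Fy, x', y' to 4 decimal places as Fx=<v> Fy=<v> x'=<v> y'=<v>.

F_att = 3/4·(g−p) = 3/4·(-8,4) = (-6.0000,3.0000)
o1: d²=170 > ρ²=45 → inactive
o2: d²=37 ≤ ρ²=45; F_rep = 17·(1,6)/37² = (0.0124,0.0745)
o3: d²=193 > ρ²=45 → inactive
o4: d²=250 > ρ²=45 → inactive
F = F_att + ΣF_rep = (-5.9876,3.0745)
p' = p + 1/5·F = (6.8025,-2.3851)

Fx=-5.9876 Fy=3.0745 x'=6.8025 y'=-2.3851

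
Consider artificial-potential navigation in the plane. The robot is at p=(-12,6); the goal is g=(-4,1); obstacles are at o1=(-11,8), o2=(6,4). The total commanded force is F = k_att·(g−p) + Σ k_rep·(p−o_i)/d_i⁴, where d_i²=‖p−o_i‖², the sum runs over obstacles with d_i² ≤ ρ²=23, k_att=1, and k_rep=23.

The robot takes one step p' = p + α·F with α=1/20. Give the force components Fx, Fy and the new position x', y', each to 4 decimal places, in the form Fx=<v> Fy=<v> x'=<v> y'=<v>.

Fx=7.0800 Fy=-6.8400 x'=-11.6460 y'=5.6580

F_att = 1·(g−p) = 1·(8,-5) = (8.0000,-5.0000)
o1: d²=5 ≤ ρ²=23; F_rep = 23·(-1,-2)/5² = (-0.9200,-1.8400)
o2: d²=328 > ρ²=23 → inactive
F = F_att + ΣF_rep = (7.0800,-6.8400)
p' = p + 1/20·F = (-11.6460,5.6580)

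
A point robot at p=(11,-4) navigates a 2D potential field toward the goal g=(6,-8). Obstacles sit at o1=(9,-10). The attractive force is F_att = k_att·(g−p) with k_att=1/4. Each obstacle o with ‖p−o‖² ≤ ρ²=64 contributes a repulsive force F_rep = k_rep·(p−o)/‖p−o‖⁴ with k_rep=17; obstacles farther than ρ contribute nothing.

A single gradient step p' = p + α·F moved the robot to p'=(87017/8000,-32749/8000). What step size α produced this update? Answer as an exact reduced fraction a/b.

F_att = 1/4·(g−p) = 1/4·(-5,-4) = (-1.2500,-1.0000)
o1: d²=40 ≤ ρ²=64; F_rep = 17·(2,6)/40² = (0.0213,0.0638)
F = F_att + ΣF_rep = (-1.2288,-0.9363)
Δp = p'−p = (-0.1229,-0.0936); α = Δx/Fx = (-983/8000) / (-983/800) = 1/10
check: Δy/Fy = (-749/8000) / (-749/800) = 1/10 ✓

α = 1/10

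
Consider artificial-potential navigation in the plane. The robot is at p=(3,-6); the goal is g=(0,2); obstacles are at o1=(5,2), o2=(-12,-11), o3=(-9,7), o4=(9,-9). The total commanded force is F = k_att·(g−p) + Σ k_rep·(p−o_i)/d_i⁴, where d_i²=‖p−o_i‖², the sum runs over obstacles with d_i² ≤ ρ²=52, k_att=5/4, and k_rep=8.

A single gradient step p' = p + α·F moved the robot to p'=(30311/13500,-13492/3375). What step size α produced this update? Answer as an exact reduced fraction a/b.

F_att = 5/4·(g−p) = 5/4·(-3,8) = (-3.7500,10.0000)
o1: d²=68 > ρ²=52 → inactive
o2: d²=250 > ρ²=52 → inactive
o3: d²=313 > ρ²=52 → inactive
o4: d²=45 ≤ ρ²=52; F_rep = 8·(-6,3)/45² = (-0.0237,0.0119)
F = F_att + ΣF_rep = (-3.7737,10.0119)
Δp = p'−p = (-0.7547,2.0024); α = Δx/Fx = (-10189/13500) / (-10189/2700) = 1/5
check: Δy/Fy = (6758/3375) / (6758/675) = 1/5 ✓

α = 1/5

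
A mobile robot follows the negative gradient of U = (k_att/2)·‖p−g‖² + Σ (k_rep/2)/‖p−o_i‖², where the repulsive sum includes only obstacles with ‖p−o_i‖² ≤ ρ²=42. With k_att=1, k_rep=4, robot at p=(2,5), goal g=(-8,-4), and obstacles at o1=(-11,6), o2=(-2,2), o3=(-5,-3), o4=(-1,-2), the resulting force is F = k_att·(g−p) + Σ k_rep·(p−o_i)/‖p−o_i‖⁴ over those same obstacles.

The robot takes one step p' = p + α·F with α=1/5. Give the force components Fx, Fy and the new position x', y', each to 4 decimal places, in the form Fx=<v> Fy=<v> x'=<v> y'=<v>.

Fx=-9.9744 Fy=-8.9808 x'=0.0051 y'=3.2038

F_att = 1·(g−p) = 1·(-10,-9) = (-10.0000,-9.0000)
o1: d²=170 > ρ²=42 → inactive
o2: d²=25 ≤ ρ²=42; F_rep = 4·(4,3)/25² = (0.0256,0.0192)
o3: d²=113 > ρ²=42 → inactive
o4: d²=58 > ρ²=42 → inactive
F = F_att + ΣF_rep = (-9.9744,-8.9808)
p' = p + 1/5·F = (0.0051,3.2038)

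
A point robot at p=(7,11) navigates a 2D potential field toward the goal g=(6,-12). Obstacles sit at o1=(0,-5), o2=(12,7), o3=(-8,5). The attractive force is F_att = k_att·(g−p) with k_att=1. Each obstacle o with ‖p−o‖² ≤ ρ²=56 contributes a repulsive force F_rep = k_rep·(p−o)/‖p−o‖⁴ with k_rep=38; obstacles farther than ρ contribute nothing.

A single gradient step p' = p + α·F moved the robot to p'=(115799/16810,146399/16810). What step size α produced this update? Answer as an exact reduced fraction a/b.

α = 1/10

F_att = 1·(g−p) = 1·(-1,-23) = (-1.0000,-23.0000)
o1: d²=305 > ρ²=56 → inactive
o2: d²=41 ≤ ρ²=56; F_rep = 38·(-5,4)/41² = (-0.1130,0.0904)
o3: d²=261 > ρ²=56 → inactive
F = F_att + ΣF_rep = (-1.1130,-22.9096)
Δp = p'−p = (-0.1113,-2.2910); α = Δx/Fx = (-1871/16810) / (-1871/1681) = 1/10
check: Δy/Fy = (-38511/16810) / (-38511/1681) = 1/10 ✓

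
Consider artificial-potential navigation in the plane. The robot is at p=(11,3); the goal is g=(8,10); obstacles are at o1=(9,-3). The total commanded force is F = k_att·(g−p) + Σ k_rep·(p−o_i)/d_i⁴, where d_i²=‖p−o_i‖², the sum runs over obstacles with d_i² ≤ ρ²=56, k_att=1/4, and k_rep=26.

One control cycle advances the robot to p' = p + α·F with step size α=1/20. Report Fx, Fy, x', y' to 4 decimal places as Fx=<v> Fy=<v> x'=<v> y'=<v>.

F_att = 1/4·(g−p) = 1/4·(-3,7) = (-0.7500,1.7500)
o1: d²=40 ≤ ρ²=56; F_rep = 26·(2,6)/40² = (0.0325,0.0975)
F = F_att + ΣF_rep = (-0.7175,1.8475)
p' = p + 1/20·F = (10.9641,3.0924)

Fx=-0.7175 Fy=1.8475 x'=10.9641 y'=3.0924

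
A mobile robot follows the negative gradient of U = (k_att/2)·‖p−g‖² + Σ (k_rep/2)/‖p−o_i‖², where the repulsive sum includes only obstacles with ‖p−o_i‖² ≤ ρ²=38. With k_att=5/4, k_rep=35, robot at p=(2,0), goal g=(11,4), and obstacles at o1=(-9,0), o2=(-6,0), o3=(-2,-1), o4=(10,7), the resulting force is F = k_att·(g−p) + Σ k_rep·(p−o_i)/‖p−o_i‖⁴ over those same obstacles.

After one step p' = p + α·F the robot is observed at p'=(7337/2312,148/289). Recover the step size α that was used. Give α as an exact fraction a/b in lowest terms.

α = 1/10

F_att = 5/4·(g−p) = 5/4·(9,4) = (11.2500,5.0000)
o1: d²=121 > ρ²=38 → inactive
o2: d²=64 > ρ²=38 → inactive
o3: d²=17 ≤ ρ²=38; F_rep = 35·(4,1)/17² = (0.4844,0.1211)
o4: d²=113 > ρ²=38 → inactive
F = F_att + ΣF_rep = (11.7344,5.1211)
Δp = p'−p = (1.1734,0.5121); α = Δx/Fx = (2713/2312) / (13565/1156) = 1/10
check: Δy/Fy = (148/289) / (1480/289) = 1/10 ✓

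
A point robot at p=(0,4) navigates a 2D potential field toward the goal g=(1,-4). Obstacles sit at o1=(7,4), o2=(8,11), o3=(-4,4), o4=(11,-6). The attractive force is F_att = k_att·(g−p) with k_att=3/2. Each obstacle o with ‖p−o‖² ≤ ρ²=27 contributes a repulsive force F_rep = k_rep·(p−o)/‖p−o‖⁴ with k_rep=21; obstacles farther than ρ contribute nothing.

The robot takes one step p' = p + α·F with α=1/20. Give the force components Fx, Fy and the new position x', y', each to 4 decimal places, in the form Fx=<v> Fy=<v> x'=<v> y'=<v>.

F_att = 3/2·(g−p) = 3/2·(1,-8) = (1.5000,-12.0000)
o1: d²=49 > ρ²=27 → inactive
o2: d²=113 > ρ²=27 → inactive
o3: d²=16 ≤ ρ²=27; F_rep = 21·(4,0)/16² = (0.3281,0.0000)
o4: d²=221 > ρ²=27 → inactive
F = F_att + ΣF_rep = (1.8281,-12.0000)
p' = p + 1/20·F = (0.0914,3.4000)

Fx=1.8281 Fy=-12.0000 x'=0.0914 y'=3.4000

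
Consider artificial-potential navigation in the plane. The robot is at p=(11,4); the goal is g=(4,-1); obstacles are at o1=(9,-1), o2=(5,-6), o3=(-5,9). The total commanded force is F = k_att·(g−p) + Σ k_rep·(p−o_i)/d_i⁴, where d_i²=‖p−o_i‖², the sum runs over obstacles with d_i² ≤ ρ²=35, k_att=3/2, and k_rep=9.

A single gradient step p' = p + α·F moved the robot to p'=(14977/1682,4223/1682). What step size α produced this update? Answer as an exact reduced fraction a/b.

F_att = 3/2·(g−p) = 3/2·(-7,-5) = (-10.5000,-7.5000)
o1: d²=29 ≤ ρ²=35; F_rep = 9·(2,5)/29² = (0.0214,0.0535)
o2: d²=136 > ρ²=35 → inactive
o3: d²=281 > ρ²=35 → inactive
F = F_att + ΣF_rep = (-10.4786,-7.4465)
Δp = p'−p = (-2.0957,-1.4893); α = Δx/Fx = (-3525/1682) / (-17625/1682) = 1/5
check: Δy/Fy = (-2505/1682) / (-12525/1682) = 1/5 ✓

α = 1/5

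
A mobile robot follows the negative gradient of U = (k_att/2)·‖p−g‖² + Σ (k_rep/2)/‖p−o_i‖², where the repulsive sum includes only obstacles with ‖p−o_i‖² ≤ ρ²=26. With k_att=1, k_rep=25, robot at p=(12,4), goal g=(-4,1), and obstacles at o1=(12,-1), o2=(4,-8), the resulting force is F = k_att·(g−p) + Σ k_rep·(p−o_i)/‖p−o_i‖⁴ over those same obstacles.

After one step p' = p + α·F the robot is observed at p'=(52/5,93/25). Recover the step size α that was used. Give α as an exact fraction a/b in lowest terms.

F_att = 1·(g−p) = 1·(-16,-3) = (-16.0000,-3.0000)
o1: d²=25 ≤ ρ²=26; F_rep = 25·(0,5)/25² = (0.0000,0.2000)
o2: d²=208 > ρ²=26 → inactive
F = F_att + ΣF_rep = (-16.0000,-2.8000)
Δp = p'−p = (-1.6000,-0.2800); α = Δx/Fx = (-8/5) / (-16) = 1/10
check: Δy/Fy = (-7/25) / (-14/5) = 1/10 ✓

α = 1/10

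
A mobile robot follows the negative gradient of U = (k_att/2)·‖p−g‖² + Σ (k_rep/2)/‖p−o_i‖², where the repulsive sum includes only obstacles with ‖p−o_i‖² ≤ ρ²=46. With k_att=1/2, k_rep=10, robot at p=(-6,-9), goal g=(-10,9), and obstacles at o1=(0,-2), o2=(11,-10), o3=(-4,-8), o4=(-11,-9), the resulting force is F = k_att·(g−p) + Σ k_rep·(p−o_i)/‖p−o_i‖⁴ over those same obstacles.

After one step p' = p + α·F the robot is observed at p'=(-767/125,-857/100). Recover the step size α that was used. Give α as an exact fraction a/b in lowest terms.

α = 1/20

F_att = 1/2·(g−p) = 1/2·(-4,18) = (-2.0000,9.0000)
o1: d²=85 > ρ²=46 → inactive
o2: d²=290 > ρ²=46 → inactive
o3: d²=5 ≤ ρ²=46; F_rep = 10·(-2,-1)/5² = (-0.8000,-0.4000)
o4: d²=25 ≤ ρ²=46; F_rep = 10·(5,0)/25² = (0.0800,0.0000)
F = F_att + ΣF_rep = (-2.7200,8.6000)
Δp = p'−p = (-0.1360,0.4300); α = Δx/Fx = (-17/125) / (-68/25) = 1/20
check: Δy/Fy = (43/100) / (43/5) = 1/20 ✓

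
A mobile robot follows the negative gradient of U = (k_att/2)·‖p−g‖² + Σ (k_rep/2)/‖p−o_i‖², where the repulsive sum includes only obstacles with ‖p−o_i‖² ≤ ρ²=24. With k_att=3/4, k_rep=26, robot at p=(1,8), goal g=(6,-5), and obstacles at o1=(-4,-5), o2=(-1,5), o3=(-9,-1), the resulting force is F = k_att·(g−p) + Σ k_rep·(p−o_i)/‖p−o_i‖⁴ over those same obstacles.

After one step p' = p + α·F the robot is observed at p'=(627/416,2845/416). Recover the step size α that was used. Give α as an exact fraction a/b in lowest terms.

α = 1/8

F_att = 3/4·(g−p) = 3/4·(5,-13) = (3.7500,-9.7500)
o1: d²=194 > ρ²=24 → inactive
o2: d²=13 ≤ ρ²=24; F_rep = 26·(2,3)/13² = (0.3077,0.4615)
o3: d²=181 > ρ²=24 → inactive
F = F_att + ΣF_rep = (4.0577,-9.2885)
Δp = p'−p = (0.5072,-1.1611); α = Δx/Fx = (211/416) / (211/52) = 1/8
check: Δy/Fy = (-483/416) / (-483/52) = 1/8 ✓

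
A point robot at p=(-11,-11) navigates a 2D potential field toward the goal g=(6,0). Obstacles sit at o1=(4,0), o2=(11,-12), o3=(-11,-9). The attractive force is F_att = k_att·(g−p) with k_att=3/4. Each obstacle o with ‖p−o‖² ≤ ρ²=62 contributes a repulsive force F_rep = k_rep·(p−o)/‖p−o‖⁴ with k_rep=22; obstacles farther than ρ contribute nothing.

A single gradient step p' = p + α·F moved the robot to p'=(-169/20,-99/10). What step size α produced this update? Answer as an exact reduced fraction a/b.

F_att = 3/4·(g−p) = 3/4·(17,11) = (12.7500,8.2500)
o1: d²=346 > ρ²=62 → inactive
o2: d²=485 > ρ²=62 → inactive
o3: d²=4 ≤ ρ²=62; F_rep = 22·(0,-2)/4² = (0.0000,-2.7500)
F = F_att + ΣF_rep = (12.7500,5.5000)
Δp = p'−p = (2.5500,1.1000); α = Δx/Fx = (51/20) / (51/4) = 1/5
check: Δy/Fy = (11/10) / (11/2) = 1/5 ✓

α = 1/5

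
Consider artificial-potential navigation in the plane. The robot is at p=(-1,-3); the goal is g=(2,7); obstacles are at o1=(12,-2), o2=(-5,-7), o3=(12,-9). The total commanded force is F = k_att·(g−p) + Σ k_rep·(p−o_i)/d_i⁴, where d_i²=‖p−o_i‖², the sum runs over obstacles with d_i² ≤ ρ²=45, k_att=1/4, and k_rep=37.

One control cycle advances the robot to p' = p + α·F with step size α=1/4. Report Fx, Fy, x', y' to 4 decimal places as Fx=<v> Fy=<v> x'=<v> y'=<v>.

Fx=0.8945 Fy=2.6445 x'=-0.7764 y'=-2.3389

F_att = 1/4·(g−p) = 1/4·(3,10) = (0.7500,2.5000)
o1: d²=170 > ρ²=45 → inactive
o2: d²=32 ≤ ρ²=45; F_rep = 37·(4,4)/32² = (0.1445,0.1445)
o3: d²=205 > ρ²=45 → inactive
F = F_att + ΣF_rep = (0.8945,2.6445)
p' = p + 1/4·F = (-0.7764,-2.3389)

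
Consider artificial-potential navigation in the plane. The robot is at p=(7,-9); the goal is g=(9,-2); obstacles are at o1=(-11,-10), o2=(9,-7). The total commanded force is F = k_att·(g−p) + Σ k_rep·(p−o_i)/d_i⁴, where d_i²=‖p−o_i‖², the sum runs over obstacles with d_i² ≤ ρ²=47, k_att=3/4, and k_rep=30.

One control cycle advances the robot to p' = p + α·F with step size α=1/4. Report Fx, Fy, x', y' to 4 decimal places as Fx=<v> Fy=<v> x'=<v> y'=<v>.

Fx=0.5625 Fy=4.3125 x'=7.1406 y'=-7.9219

F_att = 3/4·(g−p) = 3/4·(2,7) = (1.5000,5.2500)
o1: d²=325 > ρ²=47 → inactive
o2: d²=8 ≤ ρ²=47; F_rep = 30·(-2,-2)/8² = (-0.9375,-0.9375)
F = F_att + ΣF_rep = (0.5625,4.3125)
p' = p + 1/4·F = (7.1406,-7.9219)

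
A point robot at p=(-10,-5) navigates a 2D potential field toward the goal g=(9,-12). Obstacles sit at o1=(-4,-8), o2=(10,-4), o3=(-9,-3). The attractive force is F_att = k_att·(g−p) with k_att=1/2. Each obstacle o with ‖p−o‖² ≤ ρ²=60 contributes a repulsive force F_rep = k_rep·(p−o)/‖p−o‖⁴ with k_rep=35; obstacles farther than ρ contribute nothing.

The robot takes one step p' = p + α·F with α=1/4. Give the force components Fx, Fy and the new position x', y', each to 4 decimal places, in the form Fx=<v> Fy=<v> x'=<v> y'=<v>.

F_att = 1/2·(g−p) = 1/2·(19,-7) = (9.5000,-3.5000)
o1: d²=45 ≤ ρ²=60; F_rep = 35·(-6,3)/45² = (-0.1037,0.0519)
o2: d²=401 > ρ²=60 → inactive
o3: d²=5 ≤ ρ²=60; F_rep = 35·(-1,-2)/5² = (-1.4000,-2.8000)
F = F_att + ΣF_rep = (7.9963,-6.2481)
p' = p + 1/4·F = (-8.0009,-6.5620)

Fx=7.9963 Fy=-6.2481 x'=-8.0009 y'=-6.5620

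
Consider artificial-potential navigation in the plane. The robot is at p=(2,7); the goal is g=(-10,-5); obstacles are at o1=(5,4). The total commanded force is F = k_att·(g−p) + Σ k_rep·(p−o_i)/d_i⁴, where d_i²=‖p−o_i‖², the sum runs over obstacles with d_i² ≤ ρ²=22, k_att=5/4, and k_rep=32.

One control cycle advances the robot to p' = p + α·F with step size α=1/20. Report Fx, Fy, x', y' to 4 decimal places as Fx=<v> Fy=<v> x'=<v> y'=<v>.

F_att = 5/4·(g−p) = 5/4·(-12,-12) = (-15.0000,-15.0000)
o1: d²=18 ≤ ρ²=22; F_rep = 32·(-3,3)/18² = (-0.2963,0.2963)
F = F_att + ΣF_rep = (-15.2963,-14.7037)
p' = p + 1/20·F = (1.2352,6.2648)

Fx=-15.2963 Fy=-14.7037 x'=1.2352 y'=6.2648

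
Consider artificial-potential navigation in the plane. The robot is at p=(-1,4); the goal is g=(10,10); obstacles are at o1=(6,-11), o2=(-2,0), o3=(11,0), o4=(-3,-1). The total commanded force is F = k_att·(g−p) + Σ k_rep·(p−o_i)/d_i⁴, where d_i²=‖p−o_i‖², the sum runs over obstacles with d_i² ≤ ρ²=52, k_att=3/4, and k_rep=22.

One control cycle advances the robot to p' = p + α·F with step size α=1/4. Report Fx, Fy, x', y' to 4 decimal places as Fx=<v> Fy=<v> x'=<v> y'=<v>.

Fx=8.3784 Fy=4.9353 x'=1.0946 y'=5.2338

F_att = 3/4·(g−p) = 3/4·(11,6) = (8.2500,4.5000)
o1: d²=274 > ρ²=52 → inactive
o2: d²=17 ≤ ρ²=52; F_rep = 22·(1,4)/17² = (0.0761,0.3045)
o3: d²=160 > ρ²=52 → inactive
o4: d²=29 ≤ ρ²=52; F_rep = 22·(2,5)/29² = (0.0523,0.1308)
F = F_att + ΣF_rep = (8.3784,4.9353)
p' = p + 1/4·F = (1.0946,5.2338)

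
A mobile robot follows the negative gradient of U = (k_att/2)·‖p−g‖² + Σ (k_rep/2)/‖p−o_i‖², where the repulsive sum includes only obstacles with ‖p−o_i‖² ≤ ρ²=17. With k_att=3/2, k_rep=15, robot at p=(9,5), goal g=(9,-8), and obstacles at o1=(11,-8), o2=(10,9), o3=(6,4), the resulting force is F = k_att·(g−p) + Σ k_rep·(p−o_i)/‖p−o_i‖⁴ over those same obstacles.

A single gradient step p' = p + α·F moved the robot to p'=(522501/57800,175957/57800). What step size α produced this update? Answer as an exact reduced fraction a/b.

α = 1/10

F_att = 3/2·(g−p) = 3/2·(0,-13) = (0.0000,-19.5000)
o1: d²=173 > ρ²=17 → inactive
o2: d²=17 ≤ ρ²=17; F_rep = 15·(-1,-4)/17² = (-0.0519,-0.2076)
o3: d²=10 ≤ ρ²=17; F_rep = 15·(3,1)/10² = (0.4500,0.1500)
F = F_att + ΣF_rep = (0.3981,-19.5576)
Δp = p'−p = (0.0398,-1.9558); α = Δx/Fx = (2301/57800) / (2301/5780) = 1/10
check: Δy/Fy = (-113043/57800) / (-113043/5780) = 1/10 ✓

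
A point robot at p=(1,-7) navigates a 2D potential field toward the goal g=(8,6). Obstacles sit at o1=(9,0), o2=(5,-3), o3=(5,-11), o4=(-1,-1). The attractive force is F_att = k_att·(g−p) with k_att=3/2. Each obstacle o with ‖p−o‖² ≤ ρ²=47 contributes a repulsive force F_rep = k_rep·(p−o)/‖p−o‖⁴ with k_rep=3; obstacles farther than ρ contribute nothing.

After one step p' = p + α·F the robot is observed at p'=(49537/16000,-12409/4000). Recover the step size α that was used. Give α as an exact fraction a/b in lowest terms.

F_att = 3/2·(g−p) = 3/2·(7,13) = (10.5000,19.5000)
o1: d²=113 > ρ²=47 → inactive
o2: d²=32 ≤ ρ²=47; F_rep = 3·(-4,-4)/32² = (-0.0117,-0.0117)
o3: d²=32 ≤ ρ²=47; F_rep = 3·(-4,4)/32² = (-0.0117,0.0117)
o4: d²=40 ≤ ρ²=47; F_rep = 3·(2,-6)/40² = (0.0037,-0.0112)
F = F_att + ΣF_rep = (10.4803,19.4887)
Δp = p'−p = (2.0961,3.8977); α = Δx/Fx = (33537/16000) / (33537/3200) = 1/5
check: Δy/Fy = (15591/4000) / (15591/800) = 1/5 ✓

α = 1/5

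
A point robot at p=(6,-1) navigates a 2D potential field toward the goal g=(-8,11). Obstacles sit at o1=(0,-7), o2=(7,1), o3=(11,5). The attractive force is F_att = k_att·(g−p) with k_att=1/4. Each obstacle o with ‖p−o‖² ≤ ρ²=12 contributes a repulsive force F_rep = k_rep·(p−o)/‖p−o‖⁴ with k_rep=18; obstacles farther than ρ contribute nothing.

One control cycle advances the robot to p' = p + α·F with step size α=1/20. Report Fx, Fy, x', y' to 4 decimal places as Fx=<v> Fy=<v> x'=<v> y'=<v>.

Fx=-4.2200 Fy=1.5600 x'=5.7890 y'=-0.9220

F_att = 1/4·(g−p) = 1/4·(-14,12) = (-3.5000,3.0000)
o1: d²=72 > ρ²=12 → inactive
o2: d²=5 ≤ ρ²=12; F_rep = 18·(-1,-2)/5² = (-0.7200,-1.4400)
o3: d²=61 > ρ²=12 → inactive
F = F_att + ΣF_rep = (-4.2200,1.5600)
p' = p + 1/20·F = (5.7890,-0.9220)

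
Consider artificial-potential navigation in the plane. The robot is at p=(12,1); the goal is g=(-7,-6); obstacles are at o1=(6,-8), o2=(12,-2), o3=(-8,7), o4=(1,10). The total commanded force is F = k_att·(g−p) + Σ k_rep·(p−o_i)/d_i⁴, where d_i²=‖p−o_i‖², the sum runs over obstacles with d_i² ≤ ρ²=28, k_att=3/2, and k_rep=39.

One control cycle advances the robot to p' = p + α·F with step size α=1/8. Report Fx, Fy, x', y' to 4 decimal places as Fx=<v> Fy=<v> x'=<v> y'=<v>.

F_att = 3/2·(g−p) = 3/2·(-19,-7) = (-28.5000,-10.5000)
o1: d²=117 > ρ²=28 → inactive
o2: d²=9 ≤ ρ²=28; F_rep = 39·(0,3)/9² = (0.0000,1.4444)
o3: d²=436 > ρ²=28 → inactive
o4: d²=202 > ρ²=28 → inactive
F = F_att + ΣF_rep = (-28.5000,-9.0556)
p' = p + 1/8·F = (8.4375,-0.1319)

Fx=-28.5000 Fy=-9.0556 x'=8.4375 y'=-0.1319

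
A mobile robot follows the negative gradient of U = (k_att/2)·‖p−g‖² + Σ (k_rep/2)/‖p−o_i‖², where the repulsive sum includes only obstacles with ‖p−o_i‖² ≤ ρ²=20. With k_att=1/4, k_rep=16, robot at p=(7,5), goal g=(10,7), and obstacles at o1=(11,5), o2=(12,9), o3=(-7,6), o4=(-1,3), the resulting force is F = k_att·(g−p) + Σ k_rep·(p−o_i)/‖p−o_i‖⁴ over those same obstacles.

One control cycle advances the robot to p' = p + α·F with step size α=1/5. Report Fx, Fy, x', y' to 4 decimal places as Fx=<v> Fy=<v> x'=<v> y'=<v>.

F_att = 1/4·(g−p) = 1/4·(3,2) = (0.7500,0.5000)
o1: d²=16 ≤ ρ²=20; F_rep = 16·(-4,0)/16² = (-0.2500,0.0000)
o2: d²=41 > ρ²=20 → inactive
o3: d²=197 > ρ²=20 → inactive
o4: d²=68 > ρ²=20 → inactive
F = F_att + ΣF_rep = (0.5000,0.5000)
p' = p + 1/5·F = (7.1000,5.1000)

Fx=0.5000 Fy=0.5000 x'=7.1000 y'=5.1000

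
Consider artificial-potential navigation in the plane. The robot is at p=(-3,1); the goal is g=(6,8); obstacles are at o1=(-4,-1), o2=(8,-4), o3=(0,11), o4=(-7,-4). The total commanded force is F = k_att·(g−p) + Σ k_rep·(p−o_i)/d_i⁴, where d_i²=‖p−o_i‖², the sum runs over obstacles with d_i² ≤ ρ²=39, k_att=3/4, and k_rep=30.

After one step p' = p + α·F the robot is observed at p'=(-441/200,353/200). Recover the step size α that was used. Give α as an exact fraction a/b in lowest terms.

α = 1/10

F_att = 3/4·(g−p) = 3/4·(9,7) = (6.7500,5.2500)
o1: d²=5 ≤ ρ²=39; F_rep = 30·(1,2)/5² = (1.2000,2.4000)
o2: d²=146 > ρ²=39 → inactive
o3: d²=109 > ρ²=39 → inactive
o4: d²=41 > ρ²=39 → inactive
F = F_att + ΣF_rep = (7.9500,7.6500)
Δp = p'−p = (0.7950,0.7650); α = Δx/Fx = (159/200) / (159/20) = 1/10
check: Δy/Fy = (153/200) / (153/20) = 1/10 ✓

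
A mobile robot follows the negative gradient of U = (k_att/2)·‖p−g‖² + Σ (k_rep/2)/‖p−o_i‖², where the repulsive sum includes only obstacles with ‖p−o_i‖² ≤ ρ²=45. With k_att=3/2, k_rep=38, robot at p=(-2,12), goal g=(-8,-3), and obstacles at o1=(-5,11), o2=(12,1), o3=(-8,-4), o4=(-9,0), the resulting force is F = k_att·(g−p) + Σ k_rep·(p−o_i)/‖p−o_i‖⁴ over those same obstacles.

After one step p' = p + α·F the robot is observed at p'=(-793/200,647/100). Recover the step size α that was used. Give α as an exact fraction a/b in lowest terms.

α = 1/4

F_att = 3/2·(g−p) = 3/2·(-6,-15) = (-9.0000,-22.5000)
o1: d²=10 ≤ ρ²=45; F_rep = 38·(3,1)/10² = (1.1400,0.3800)
o2: d²=317 > ρ²=45 → inactive
o3: d²=292 > ρ²=45 → inactive
o4: d²=193 > ρ²=45 → inactive
F = F_att + ΣF_rep = (-7.8600,-22.1200)
Δp = p'−p = (-1.9650,-5.5300); α = Δx/Fx = (-393/200) / (-393/50) = 1/4
check: Δy/Fy = (-553/100) / (-553/25) = 1/4 ✓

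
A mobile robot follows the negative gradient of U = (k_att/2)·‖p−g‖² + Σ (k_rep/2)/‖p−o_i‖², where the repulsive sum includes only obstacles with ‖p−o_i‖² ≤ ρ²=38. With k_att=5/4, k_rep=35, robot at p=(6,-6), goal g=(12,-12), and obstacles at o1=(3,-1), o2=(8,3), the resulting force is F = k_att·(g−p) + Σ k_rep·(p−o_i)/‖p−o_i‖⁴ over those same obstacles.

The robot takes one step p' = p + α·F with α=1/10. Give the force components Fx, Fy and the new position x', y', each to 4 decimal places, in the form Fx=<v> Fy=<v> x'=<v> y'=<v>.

Fx=7.5908 Fy=-7.6514 x'=6.7591 y'=-6.7651

F_att = 5/4·(g−p) = 5/4·(6,-6) = (7.5000,-7.5000)
o1: d²=34 ≤ ρ²=38; F_rep = 35·(3,-5)/34² = (0.0908,-0.1514)
o2: d²=85 > ρ²=38 → inactive
F = F_att + ΣF_rep = (7.5908,-7.6514)
p' = p + 1/10·F = (6.7591,-6.7651)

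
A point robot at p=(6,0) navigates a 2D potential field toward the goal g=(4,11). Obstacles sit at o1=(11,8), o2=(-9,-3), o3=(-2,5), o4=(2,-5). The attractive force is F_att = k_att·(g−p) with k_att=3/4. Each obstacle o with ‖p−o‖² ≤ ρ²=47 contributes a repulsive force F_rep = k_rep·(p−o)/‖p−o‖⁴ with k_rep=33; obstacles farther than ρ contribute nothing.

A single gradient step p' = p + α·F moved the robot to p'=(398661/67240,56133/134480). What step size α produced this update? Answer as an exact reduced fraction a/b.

α = 1/20

F_att = 3/4·(g−p) = 3/4·(-2,11) = (-1.5000,8.2500)
o1: d²=89 > ρ²=47 → inactive
o2: d²=234 > ρ²=47 → inactive
o3: d²=89 > ρ²=47 → inactive
o4: d²=41 ≤ ρ²=47; F_rep = 33·(4,5)/41² = (0.0785,0.0982)
F = F_att + ΣF_rep = (-1.4215,8.3482)
Δp = p'−p = (-0.0711,0.4174); α = Δx/Fx = (-4779/67240) / (-4779/3362) = 1/20
check: Δy/Fy = (56133/134480) / (56133/6724) = 1/20 ✓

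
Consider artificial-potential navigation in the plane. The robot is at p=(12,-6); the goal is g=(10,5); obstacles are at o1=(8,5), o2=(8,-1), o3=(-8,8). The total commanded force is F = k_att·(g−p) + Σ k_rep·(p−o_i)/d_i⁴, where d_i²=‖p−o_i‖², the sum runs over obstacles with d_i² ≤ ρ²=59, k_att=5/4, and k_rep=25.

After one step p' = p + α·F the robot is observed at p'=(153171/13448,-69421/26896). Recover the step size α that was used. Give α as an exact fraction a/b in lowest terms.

α = 1/4

F_att = 5/4·(g−p) = 5/4·(-2,11) = (-2.5000,13.7500)
o1: d²=137 > ρ²=59 → inactive
o2: d²=41 ≤ ρ²=59; F_rep = 25·(4,-5)/41² = (0.0595,-0.0744)
o3: d²=596 > ρ²=59 → inactive
F = F_att + ΣF_rep = (-2.4405,13.6756)
Δp = p'−p = (-0.6101,3.4189); α = Δx/Fx = (-8205/13448) / (-8205/3362) = 1/4
check: Δy/Fy = (91955/26896) / (91955/6724) = 1/4 ✓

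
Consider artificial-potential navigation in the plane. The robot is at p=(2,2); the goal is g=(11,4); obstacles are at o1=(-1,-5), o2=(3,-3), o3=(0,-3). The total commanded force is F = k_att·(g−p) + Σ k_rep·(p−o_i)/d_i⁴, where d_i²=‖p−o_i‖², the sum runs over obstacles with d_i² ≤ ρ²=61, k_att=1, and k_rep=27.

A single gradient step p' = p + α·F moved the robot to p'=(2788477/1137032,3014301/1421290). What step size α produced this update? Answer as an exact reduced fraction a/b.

α = 1/20

F_att = 1·(g−p) = 1·(9,2) = (9.0000,2.0000)
o1: d²=58 ≤ ρ²=61; F_rep = 27·(3,7)/58² = (0.0241,0.0562)
o2: d²=26 ≤ ρ²=61; F_rep = 27·(-1,5)/26² = (-0.0399,0.1997)
o3: d²=29 ≤ ρ²=61; F_rep = 27·(2,5)/29² = (0.0642,0.1605)
F = F_att + ΣF_rep = (9.0483,2.4164)
Δp = p'−p = (0.4524,0.1208); α = Δx/Fx = (514413/1137032) / (2572065/284258) = 1/20
check: Δy/Fy = (171721/1421290) / (343442/142129) = 1/20 ✓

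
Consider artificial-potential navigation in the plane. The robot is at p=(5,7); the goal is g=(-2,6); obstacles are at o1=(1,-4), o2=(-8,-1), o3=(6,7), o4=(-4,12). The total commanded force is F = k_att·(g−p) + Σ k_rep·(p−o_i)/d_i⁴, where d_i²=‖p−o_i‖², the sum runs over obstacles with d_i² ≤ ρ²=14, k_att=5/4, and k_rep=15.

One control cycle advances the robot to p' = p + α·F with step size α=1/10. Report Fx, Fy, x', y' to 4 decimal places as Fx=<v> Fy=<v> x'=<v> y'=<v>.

Fx=-23.7500 Fy=-1.2500 x'=2.6250 y'=6.8750

F_att = 5/4·(g−p) = 5/4·(-7,-1) = (-8.7500,-1.2500)
o1: d²=137 > ρ²=14 → inactive
o2: d²=233 > ρ²=14 → inactive
o3: d²=1 ≤ ρ²=14; F_rep = 15·(-1,0)/1² = (-15.0000,0.0000)
o4: d²=106 > ρ²=14 → inactive
F = F_att + ΣF_rep = (-23.7500,-1.2500)
p' = p + 1/10·F = (2.6250,6.8750)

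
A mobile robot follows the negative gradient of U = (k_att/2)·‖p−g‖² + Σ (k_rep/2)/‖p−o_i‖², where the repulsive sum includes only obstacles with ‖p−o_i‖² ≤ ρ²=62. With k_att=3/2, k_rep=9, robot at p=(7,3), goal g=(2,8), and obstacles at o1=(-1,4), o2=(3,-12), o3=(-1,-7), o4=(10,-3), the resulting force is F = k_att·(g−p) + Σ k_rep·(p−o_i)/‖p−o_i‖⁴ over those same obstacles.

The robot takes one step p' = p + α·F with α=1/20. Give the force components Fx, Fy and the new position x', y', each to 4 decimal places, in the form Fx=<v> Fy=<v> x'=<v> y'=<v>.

Fx=-7.5133 Fy=7.5267 x'=6.6243 y'=3.3763

F_att = 3/2·(g−p) = 3/2·(-5,5) = (-7.5000,7.5000)
o1: d²=65 > ρ²=62 → inactive
o2: d²=241 > ρ²=62 → inactive
o3: d²=164 > ρ²=62 → inactive
o4: d²=45 ≤ ρ²=62; F_rep = 9·(-3,6)/45² = (-0.0133,0.0267)
F = F_att + ΣF_rep = (-7.5133,7.5267)
p' = p + 1/20·F = (6.6243,3.3763)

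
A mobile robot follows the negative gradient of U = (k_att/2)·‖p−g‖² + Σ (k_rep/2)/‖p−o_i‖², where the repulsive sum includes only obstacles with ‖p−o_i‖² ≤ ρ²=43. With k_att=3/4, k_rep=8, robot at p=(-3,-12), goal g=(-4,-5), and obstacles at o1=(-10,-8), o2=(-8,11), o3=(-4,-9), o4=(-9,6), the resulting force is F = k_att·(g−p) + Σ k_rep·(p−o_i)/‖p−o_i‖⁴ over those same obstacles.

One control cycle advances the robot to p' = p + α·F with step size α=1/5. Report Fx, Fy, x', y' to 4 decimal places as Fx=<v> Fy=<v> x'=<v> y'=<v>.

F_att = 3/4·(g−p) = 3/4·(-1,7) = (-0.7500,5.2500)
o1: d²=65 > ρ²=43 → inactive
o2: d²=554 > ρ²=43 → inactive
o3: d²=10 ≤ ρ²=43; F_rep = 8·(1,-3)/10² = (0.0800,-0.2400)
o4: d²=360 > ρ²=43 → inactive
F = F_att + ΣF_rep = (-0.6700,5.0100)
p' = p + 1/5·F = (-3.1340,-10.9980)

Fx=-0.6700 Fy=5.0100 x'=-3.1340 y'=-10.9980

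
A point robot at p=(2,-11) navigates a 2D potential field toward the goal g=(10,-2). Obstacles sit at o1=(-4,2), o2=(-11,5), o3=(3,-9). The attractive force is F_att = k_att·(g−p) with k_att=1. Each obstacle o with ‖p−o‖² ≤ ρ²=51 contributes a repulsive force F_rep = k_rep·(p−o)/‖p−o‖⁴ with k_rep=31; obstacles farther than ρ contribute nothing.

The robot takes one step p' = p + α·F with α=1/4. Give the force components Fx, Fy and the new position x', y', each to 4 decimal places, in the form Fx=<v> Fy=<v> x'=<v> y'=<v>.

F_att = 1·(g−p) = 1·(8,9) = (8.0000,9.0000)
o1: d²=205 > ρ²=51 → inactive
o2: d²=425 > ρ²=51 → inactive
o3: d²=5 ≤ ρ²=51; F_rep = 31·(-1,-2)/5² = (-1.2400,-2.4800)
F = F_att + ΣF_rep = (6.7600,6.5200)
p' = p + 1/4·F = (3.6900,-9.3700)

Fx=6.7600 Fy=6.5200 x'=3.6900 y'=-9.3700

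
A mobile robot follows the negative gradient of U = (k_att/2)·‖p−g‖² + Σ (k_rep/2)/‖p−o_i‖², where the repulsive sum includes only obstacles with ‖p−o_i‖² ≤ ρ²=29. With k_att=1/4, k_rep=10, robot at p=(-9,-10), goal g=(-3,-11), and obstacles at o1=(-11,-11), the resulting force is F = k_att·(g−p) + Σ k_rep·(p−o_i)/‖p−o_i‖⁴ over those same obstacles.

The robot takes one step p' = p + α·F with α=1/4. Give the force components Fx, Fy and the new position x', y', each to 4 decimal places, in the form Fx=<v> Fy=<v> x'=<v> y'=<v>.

F_att = 1/4·(g−p) = 1/4·(6,-1) = (1.5000,-0.2500)
o1: d²=5 ≤ ρ²=29; F_rep = 10·(2,1)/5² = (0.8000,0.4000)
F = F_att + ΣF_rep = (2.3000,0.1500)
p' = p + 1/4·F = (-8.4250,-9.9625)

Fx=2.3000 Fy=0.1500 x'=-8.4250 y'=-9.9625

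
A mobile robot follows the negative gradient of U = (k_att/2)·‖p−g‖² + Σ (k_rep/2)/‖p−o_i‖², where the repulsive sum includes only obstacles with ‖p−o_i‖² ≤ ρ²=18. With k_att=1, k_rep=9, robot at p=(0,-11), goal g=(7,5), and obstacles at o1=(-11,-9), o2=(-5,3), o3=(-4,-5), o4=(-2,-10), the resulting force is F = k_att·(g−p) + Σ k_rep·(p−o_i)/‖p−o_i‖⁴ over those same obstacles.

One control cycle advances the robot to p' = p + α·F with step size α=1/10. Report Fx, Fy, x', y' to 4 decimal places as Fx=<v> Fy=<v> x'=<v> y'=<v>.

F_att = 1·(g−p) = 1·(7,16) = (7.0000,16.0000)
o1: d²=125 > ρ²=18 → inactive
o2: d²=221 > ρ²=18 → inactive
o3: d²=52 > ρ²=18 → inactive
o4: d²=5 ≤ ρ²=18; F_rep = 9·(2,-1)/5² = (0.7200,-0.3600)
F = F_att + ΣF_rep = (7.7200,15.6400)
p' = p + 1/10·F = (0.7720,-9.4360)

Fx=7.7200 Fy=15.6400 x'=0.7720 y'=-9.4360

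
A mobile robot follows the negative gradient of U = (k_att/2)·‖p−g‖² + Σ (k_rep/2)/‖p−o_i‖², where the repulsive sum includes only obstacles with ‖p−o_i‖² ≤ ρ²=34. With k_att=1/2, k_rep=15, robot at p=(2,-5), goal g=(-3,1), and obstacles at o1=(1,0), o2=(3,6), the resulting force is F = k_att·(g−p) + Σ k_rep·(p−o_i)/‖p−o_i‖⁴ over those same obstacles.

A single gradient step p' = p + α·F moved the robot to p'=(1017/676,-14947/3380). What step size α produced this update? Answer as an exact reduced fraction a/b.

α = 1/5

F_att = 1/2·(g−p) = 1/2·(-5,6) = (-2.5000,3.0000)
o1: d²=26 ≤ ρ²=34; F_rep = 15·(1,-5)/26² = (0.0222,-0.1109)
o2: d²=122 > ρ²=34 → inactive
F = F_att + ΣF_rep = (-2.4778,2.8891)
Δp = p'−p = (-0.4956,0.5778); α = Δx/Fx = (-335/676) / (-1675/676) = 1/5
check: Δy/Fy = (1953/3380) / (1953/676) = 1/5 ✓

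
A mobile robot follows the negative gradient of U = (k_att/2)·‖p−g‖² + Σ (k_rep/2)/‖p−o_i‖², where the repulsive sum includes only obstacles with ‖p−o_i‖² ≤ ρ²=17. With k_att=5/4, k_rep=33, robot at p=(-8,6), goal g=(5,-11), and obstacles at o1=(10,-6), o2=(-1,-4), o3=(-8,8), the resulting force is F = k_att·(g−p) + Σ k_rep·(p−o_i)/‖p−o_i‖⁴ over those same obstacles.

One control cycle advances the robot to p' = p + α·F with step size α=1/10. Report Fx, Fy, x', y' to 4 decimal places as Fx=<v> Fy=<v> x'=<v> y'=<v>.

Fx=16.2500 Fy=-25.3750 x'=-6.3750 y'=3.4625

F_att = 5/4·(g−p) = 5/4·(13,-17) = (16.2500,-21.2500)
o1: d²=468 > ρ²=17 → inactive
o2: d²=149 > ρ²=17 → inactive
o3: d²=4 ≤ ρ²=17; F_rep = 33·(0,-2)/4² = (0.0000,-4.1250)
F = F_att + ΣF_rep = (16.2500,-25.3750)
p' = p + 1/10·F = (-6.3750,3.4625)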